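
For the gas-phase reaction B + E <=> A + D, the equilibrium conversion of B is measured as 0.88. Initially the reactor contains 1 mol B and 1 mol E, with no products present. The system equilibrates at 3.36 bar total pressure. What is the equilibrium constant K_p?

Take 1 mol B as basis and let X be its fractional conversion, so ξ = X.
Species balance: n_B = 1 − X; n_E = 1 − X; n_A = X; n_D = X.
n_T stays at 2 (no change in mole number).
At X = 0.88: n_B = 0.12, n_E = 0.12, n_A = 0.88, n_D = 0.88, n_T = 2.
p_i = (n_i/n_T)·P. K_p = p_A p_D / (p_B p_E) = 53.8.

K_p = 53.8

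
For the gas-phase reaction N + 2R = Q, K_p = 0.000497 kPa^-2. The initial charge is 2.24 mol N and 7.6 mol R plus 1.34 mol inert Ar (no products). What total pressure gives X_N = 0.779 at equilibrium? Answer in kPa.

P = 158 kPa

Basis: 2.24 mol N initially; let X = conversion of N. Extent ξ = 2.24X.
At extent ξ: n_N = 2.24 − 2.24X; n_R = 7.6 − 4.48X; n_Q = 2.24X; n_I = 1.34 (inert).
Summing: n_T = 11.2 − 4.48X.
K_p = p_Q / (p_N p_R^2) with p_i = (n_i/n_T)·P.
At X = 0.779: the mole-fraction product g(X) = Π y_i^ν_i = 12.34. Since K_p = g(X)·P^{-2}, P = (g/K_p)^(1/2) = (12.34/0.000497)^(1/2) = 158 kPa.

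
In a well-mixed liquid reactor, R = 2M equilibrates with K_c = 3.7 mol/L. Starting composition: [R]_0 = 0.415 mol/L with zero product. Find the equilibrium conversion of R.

Let X = conversion of R; extent ξ = 0.415·X mol/L.
Concentrations: [R] = 0.415 − 0.415X; [M] = 0.83X.
K_c = [M]^2 / ([R]).
This equals 3.7 at X = 0.749 (the root in 0 < X < 1).

X = 0.749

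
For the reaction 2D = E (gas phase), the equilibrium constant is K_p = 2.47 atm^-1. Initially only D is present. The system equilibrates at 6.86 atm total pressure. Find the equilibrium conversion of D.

X = 0.879

Let X = conversion of D (basis 1 mol D); extent of reaction ξ = 0.5X.
Mole table: n_D = 1 − X; n_E = 0.5X.
Summing: n_T = 1 − 0.5X.
With p_i = (n_i/n_T)P, K_p = p_E / (p_D^2).
This yields a degree-2 equation in X; solving on (0,1), X = 0.879.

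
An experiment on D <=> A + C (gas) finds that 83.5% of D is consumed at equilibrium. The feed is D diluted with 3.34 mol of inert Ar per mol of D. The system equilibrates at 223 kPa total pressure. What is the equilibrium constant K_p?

K_p = 182 kPa

Basis: 1 mol D initially; let X = conversion of D. Extent ξ = X.
Mole table: n_D = 1 − X; n_A = X; n_C = X; n_I = 3.34 (inert).
n_T = Σnᵢ = 4.34 + X.
At X = 0.835: n_D = 0.165, n_A = 0.835, n_C = 0.835, n_T = 5.17.
p_i = (n_i/n_T)·P. K_p = p_A p_C / (p_D) = 182 kPa.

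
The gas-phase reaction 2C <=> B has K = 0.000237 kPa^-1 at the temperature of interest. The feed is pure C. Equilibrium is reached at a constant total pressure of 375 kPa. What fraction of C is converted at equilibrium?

Take 1 mol C as basis and let X be its fractional conversion, so ξ = 0.5X.
Species balance: n_C = 1 − X; n_B = 0.5X.
Total moles n_T = 1 − 0.5X.
y_i = n_i/n_T, p_i = y_i·P. K = p_B / (p_C^2).
Substituting and setting equal to 0.000237 kPa^-1 gives a polynomial in X; the root in (0,1) is X = 0.141.

X = 0.141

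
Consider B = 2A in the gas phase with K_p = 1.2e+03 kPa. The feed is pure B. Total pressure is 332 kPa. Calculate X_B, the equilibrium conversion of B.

Take 1 mol B as basis and let X be its fractional conversion, so ξ = X.
Moles: n_B = 1 − X; n_A = 2X.
Summing: n_T = 1 + X.
Mole fractions y_i = n_i/n_T; K_p = p_A^2 / (p_B) with p_i = y_i·P.
Substituting and setting equal to 1.2e+03 kPa gives a polynomial in X; the root in (0,1) is X = 0.689.

X = 0.689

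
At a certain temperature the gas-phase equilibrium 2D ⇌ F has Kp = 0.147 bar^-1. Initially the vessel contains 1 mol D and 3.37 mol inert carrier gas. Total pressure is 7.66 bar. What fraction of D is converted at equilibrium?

Basis: 1 mol D initially; let X = conversion of D. Extent ξ = 0.5X.
Moles: n_D = 1 − X; n_F = 0.5X; n_I = 3.37 (inert).
Total moles n_T = 4.37 − 0.5X.
Mole fractions y_i = n_i/n_T; Kp = p_F / (p_D^2) with p_i = y_i·P.
This yields a degree-2 equation in X; solving on (0,1), X = 0.278.

X = 0.278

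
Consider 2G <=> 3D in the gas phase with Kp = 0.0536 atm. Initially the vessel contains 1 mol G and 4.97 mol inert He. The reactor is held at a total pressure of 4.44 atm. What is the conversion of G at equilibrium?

Basis: 1 mol G initially; let X = conversion of G. Extent ξ = 0.5X.
Moles: n_G = 1 − X; n_D = 1.5X; n_I = 4.97 (inert).
n_T = Σnᵢ = 5.97 + 0.5X.
With p_i = (n_i/n_T)P, Kp = p_D^3 / (p_G^2).
Equating to 0.0536 atm and solving on 0 < X < 1: X = 0.234.

X = 0.234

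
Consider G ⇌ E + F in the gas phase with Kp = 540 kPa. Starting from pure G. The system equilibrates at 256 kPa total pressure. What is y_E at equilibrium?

y_E = 0.452

Basis: 1 mol G initially; let X = conversion of G. Extent ξ = X.
Mole table: n_G = 1 − X; n_E = X; n_F = X.
Total moles n_T = 1 + X.
With p_i = (n_i/n_T)P, Kp = p_E p_F / (p_G).
Setting this equal to 540 kPa and taking the physical root (0 < X < 1) gives X = 0.824.
Then n_E = 0.824, n_T = 1.82, so y_E = 0.452.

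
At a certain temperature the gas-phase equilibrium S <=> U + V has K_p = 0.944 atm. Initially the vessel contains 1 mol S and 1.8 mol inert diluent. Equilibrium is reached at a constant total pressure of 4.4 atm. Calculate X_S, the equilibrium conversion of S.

X = 0.562

Take 1 mol S as basis and let X be its fractional conversion, so ξ = X.
Mole table: n_S = 1 − X; n_U = X; n_V = X; n_I = 1.8 (inert).
Total moles n_T = 2.8 + X.
Mole fractions y_i = n_i/n_T; K_p = p_U p_V / (p_S) with p_i = y_i·P.
This yields a degree-2 equation in X; solving on (0,1), X = 0.562.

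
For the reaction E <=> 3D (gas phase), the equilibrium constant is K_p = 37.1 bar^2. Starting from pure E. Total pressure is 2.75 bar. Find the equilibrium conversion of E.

X = 0.685

Basis: 1 mol E initially; let X = conversion of E. Extent ξ = X.
At extent ξ: n_E = 1 − X; n_D = 3X.
Total moles n_T = 1 + 2X.
y_i = n_i/n_T, p_i = y_i·P. K_p = p_D^3 / (p_E).
Equating to 37.1 bar^2 and solving on 0 < X < 1: X = 0.685.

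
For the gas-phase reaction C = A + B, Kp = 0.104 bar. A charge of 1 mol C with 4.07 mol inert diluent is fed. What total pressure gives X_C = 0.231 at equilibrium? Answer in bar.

Basis: 1 mol C initially; let X = conversion of C. Extent ξ = X.
At extent ξ: n_C = 1 − X; n_A = X; n_B = X; n_I = 4.07 (inert).
n_T = Σnᵢ = 5.07 + X.
Kp = p_A p_B / (p_C) with p_i = (n_i/n_T)·P.
At X = 0.231: the mole-fraction product g(X) = Π y_i^ν_i = 0.01309. Since Kp = g(X)·P^{1}, P = (Kp/g)^(1/1) = (0.104/0.01309)^(1/1) = 7.94 bar.

P = 7.94 bar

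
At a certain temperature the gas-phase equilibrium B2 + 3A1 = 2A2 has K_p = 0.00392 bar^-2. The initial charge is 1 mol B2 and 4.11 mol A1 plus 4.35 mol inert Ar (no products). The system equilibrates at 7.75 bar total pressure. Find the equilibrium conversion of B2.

X = 0.166

Let X = conversion of B2 (basis 1 mol B2); extent of reaction ξ = X.
At extent ξ: n_B2 = 1 − X; n_A1 = 4.11 − 3X; n_A2 = 2X; n_I = 4.35 (inert).
Summing: n_T = 9.46 − 2X.
With p_i = (n_i/n_T)P, K_p = p_A2^2 / (p_B2 p_A1^3).
Equating to 0.00392 bar^-2 and solving on 0 < X < 1: X = 0.166.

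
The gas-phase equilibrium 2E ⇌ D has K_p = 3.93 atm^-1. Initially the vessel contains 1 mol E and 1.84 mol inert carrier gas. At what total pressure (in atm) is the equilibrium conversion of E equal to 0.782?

Let X = conversion of E (basis 1 mol E); extent of reaction ξ = 0.5X.
Moles: n_E = 1 − X; n_D = 0.5X; n_I = 1.84 (inert).
Total moles n_T = 2.84 − 0.5X.
K_p = p_D / (p_E^2) with p_i = (n_i/n_T)·P.
At X = 0.782: the mole-fraction product g(X) = Π y_i^ν_i = 20.15. Since K_p = g(X)·P^{-1}, P = (g/K_p)^(1/1) = (20.15/3.93)^(1/1) = 5.13 atm.

P = 5.13 atm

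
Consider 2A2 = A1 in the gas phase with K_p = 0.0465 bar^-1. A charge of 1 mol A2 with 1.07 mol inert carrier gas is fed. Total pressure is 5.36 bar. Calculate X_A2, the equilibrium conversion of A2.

X = 0.172

Take 1 mol A2 as basis and let X be its fractional conversion, so ξ = 0.5X.
Species balance: n_A2 = 1 − X; n_A1 = 0.5X; n_I = 1.07 (inert).
n_T = Σnᵢ = 2.07 − 0.5X.
With p_i = (n_i/n_T)P, K_p = p_A1 / (p_A2^2).
Equating to 0.0465 bar^-1 and solving on 0 < X < 1: X = 0.172.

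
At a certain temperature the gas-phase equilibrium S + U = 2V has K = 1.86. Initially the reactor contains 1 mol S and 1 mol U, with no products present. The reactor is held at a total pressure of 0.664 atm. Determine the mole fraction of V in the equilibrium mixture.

y_V = 0.405

Let X = conversion of S (basis 1 mol S); extent of reaction ξ = X.
Mole table: n_S = 1 − X; n_U = 1 − X; n_V = 2X.
Since Δν = 0, n_T = 2 throughout.
y_i = n_i/n_T, p_i = y_i·P. K = p_V^2 / (p_S p_U).
Substituting and setting equal to 1.86 gives a polynomial in X; the root in (0,1) is X = 0.405.
Then n_V = 0.811, n_T = 2, so y_V = 0.405.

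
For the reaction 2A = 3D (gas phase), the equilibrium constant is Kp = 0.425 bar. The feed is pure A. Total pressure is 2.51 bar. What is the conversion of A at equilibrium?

X = 0.304

Take 1 mol A as basis and let X be its fractional conversion, so ξ = 0.5X.
Moles: n_A = 1 − X; n_D = 1.5X.
n_T = Σnᵢ = 1 + 0.5X.
Mole fractions y_i = n_i/n_T; Kp = p_D^3 / (p_A^2) with p_i = y_i·P.
Substituting and setting equal to 0.425 bar gives a polynomial in X; the root in (0,1) is X = 0.304.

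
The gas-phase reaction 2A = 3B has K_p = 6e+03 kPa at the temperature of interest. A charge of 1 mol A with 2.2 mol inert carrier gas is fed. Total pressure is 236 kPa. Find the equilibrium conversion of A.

X = 0.850

Take 1 mol A as basis and let X be its fractional conversion, so ξ = 0.5X.
At extent ξ: n_A = 1 − X; n_B = 1.5X; n_I = 2.2 (inert).
Summing: n_T = 3.2 + 0.5X.
y_i = n_i/n_T, p_i = y_i·P. K_p = p_B^3 / (p_A^2).
Setting this equal to 6e+03 kPa and taking the physical root (0 < X < 1) gives X = 0.850.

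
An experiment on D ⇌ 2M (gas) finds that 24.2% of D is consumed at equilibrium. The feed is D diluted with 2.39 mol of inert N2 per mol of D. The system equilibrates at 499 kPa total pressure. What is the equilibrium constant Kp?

Take 1 mol D as basis and let X be its fractional conversion, so ξ = X.
Moles: n_D = 1 − X; n_M = 2X; n_I = 2.39 (inert).
Summing: n_T = 3.39 + X.
At X = 0.242: n_D = 0.758, n_M = 0.484, n_T = 3.63.
p_i = (n_i/n_T)·P. Kp = p_M^2 / (p_D) = 42.5 kPa.

Kp = 42.5 kPa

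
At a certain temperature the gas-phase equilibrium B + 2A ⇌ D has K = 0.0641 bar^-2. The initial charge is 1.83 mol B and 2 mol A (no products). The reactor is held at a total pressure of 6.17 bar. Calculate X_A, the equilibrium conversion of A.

X = 0.460

Let X = conversion of A (basis 2 mol A); extent of reaction ξ = X.
At extent ξ: n_B = 1.83 − X; n_A = 2 − 2X; n_D = X.
n_T = Σnᵢ = 3.83 − 2X.
With p_i = (n_i/n_T)P, K = p_D / (p_B p_A^2).
Equating to 0.0641 bar^-2 and solving on 0 < X < 1: X = 0.460.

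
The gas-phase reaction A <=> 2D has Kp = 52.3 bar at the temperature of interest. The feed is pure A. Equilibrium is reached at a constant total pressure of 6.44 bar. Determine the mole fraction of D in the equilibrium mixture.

y_D = 0.900

Let X = conversion of A (basis 1 mol A); extent of reaction ξ = X.
At extent ξ: n_A = 1 − X; n_D = 2X.
n_T = Σnᵢ = 1 + X.
y_i = n_i/n_T, p_i = y_i·P. Kp = p_D^2 / (p_A).
Equating to 52.3 bar and solving on 0 < X < 1: X = 0.819.
Then n_D = 1.64, n_T = 1.82, so y_D = 0.900.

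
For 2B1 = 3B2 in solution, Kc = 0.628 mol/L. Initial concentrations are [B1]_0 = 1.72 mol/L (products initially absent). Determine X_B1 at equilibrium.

Let X = conversion of B1; extent ξ = 1.72X/2 mol/L.
Concentrations: [B1] = 1.72 − 1.72X; [B2] = 2.58X.
Kc = [B2]^3 / ([B1]^2).
This equals 0.628 at X = 0.356 (the root in 0 < X < 1).

X = 0.356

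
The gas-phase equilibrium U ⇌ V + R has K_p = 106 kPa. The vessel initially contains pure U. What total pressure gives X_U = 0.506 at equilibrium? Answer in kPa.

Let X = conversion of U (basis 1 mol U); extent of reaction ξ = X.
Species balance: n_U = 1 − X; n_V = X; n_R = X.
n_T = Σnᵢ = 1 + X.
K_p = p_V p_R / (p_U) with p_i = (n_i/n_T)·P.
At X = 0.506: the mole-fraction product g(X) = Π y_i^ν_i = 0.3442. Since K_p = g(X)·P^{1}, P = (K_p/g)^(1/1) = (106/0.3442)^(1/1) = 308 kPa.

P = 308 kPa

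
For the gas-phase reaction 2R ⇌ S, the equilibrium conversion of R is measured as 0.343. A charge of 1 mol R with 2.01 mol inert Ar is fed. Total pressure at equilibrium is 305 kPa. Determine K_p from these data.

Take 1 mol R as basis and let X be its fractional conversion, so ξ = 0.5X.
Species balance: n_R = 1 − X; n_S = 0.5X; n_I = 2.01 (inert).
Total moles n_T = 3.01 − 0.5X.
At X = 0.343: n_R = 0.657, n_S = 0.172, n_T = 2.84.
p_i = (n_i/n_T)·P. K_p = p_S / (p_R^2) = 0.0037 kPa^-1.

K_p = 0.0037 kPa^-1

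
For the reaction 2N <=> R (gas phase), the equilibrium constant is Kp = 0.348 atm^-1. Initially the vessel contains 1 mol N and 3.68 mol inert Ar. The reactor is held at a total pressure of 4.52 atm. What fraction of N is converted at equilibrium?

X = 0.321

Take 1 mol N as basis and let X be its fractional conversion, so ξ = 0.5X.
Mole table: n_N = 1 − X; n_R = 0.5X; n_I = 3.68 (inert).
n_T = Σnᵢ = 4.68 − 0.5X.
With p_i = (n_i/n_T)P, Kp = p_R / (p_N^2).
Setting this equal to 0.348 atm^-1 and taking the physical root (0 < X < 1) gives X = 0.321.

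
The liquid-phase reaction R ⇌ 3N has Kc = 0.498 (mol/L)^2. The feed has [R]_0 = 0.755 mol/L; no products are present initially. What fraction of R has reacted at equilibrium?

X = 0.285

Let X = conversion of R; extent ξ = 0.755·X mol/L.
Concentrations: [R] = 0.755 − 0.755X; [N] = 2.27X.
Kc = [N]^3 / ([R]).
Setting equal to 0.498 and solving for X on (0,1) gives X = 0.285.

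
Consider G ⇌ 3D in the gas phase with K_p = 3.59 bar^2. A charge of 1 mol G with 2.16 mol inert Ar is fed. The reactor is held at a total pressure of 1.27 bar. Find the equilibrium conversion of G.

X = 0.758

Take 1 mol G as basis and let X be its fractional conversion, so ξ = X.
Mole table: n_G = 1 − X; n_D = 3X; n_I = 2.16 (inert).
n_T = Σnᵢ = 3.16 + 2X.
Mole fractions y_i = n_i/n_T; K_p = p_D^3 / (p_G) with p_i = y_i·P.
This yields a degree-3 equation in X; solving on (0,1), X = 0.758.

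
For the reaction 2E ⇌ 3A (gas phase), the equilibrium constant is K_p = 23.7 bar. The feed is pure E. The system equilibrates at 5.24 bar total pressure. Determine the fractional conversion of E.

X = 0.626

Take 1 mol E as basis and let X be its fractional conversion, so ξ = 0.5X.
Moles: n_E = 1 − X; n_A = 1.5X.
Total moles n_T = 1 + 0.5X.
With p_i = (n_i/n_T)P, K_p = p_A^3 / (p_E^2).
Setting this equal to 23.7 bar and taking the physical root (0 < X < 1) gives X = 0.626.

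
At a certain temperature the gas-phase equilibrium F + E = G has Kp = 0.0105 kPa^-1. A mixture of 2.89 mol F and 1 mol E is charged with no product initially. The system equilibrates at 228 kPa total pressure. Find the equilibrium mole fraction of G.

y_G = 0.191

Take 1 mol E as basis and let X be its fractional conversion, so ξ = X.
Moles: n_F = 2.89 − X; n_E = 1 − X; n_G = X.
Total moles n_T = 3.89 − X.
Mole fractions y_i = n_i/n_T; Kp = p_G / (p_F p_E) with p_i = y_i·P.
Equating to 0.0105 kPa^-1 and solving on 0 < X < 1: X = 0.624.
Then n_G = 0.624, n_T = 3.27, so y_G = 0.191.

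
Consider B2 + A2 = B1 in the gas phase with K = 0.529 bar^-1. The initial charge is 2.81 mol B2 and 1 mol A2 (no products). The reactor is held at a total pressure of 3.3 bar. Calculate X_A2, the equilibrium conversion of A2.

X = 0.548

Let X = conversion of A2 (basis 1 mol A2); extent of reaction ξ = X.
At extent ξ: n_B2 = 2.81 − X; n_A2 = 1 − X; n_B1 = X.
n_T = Σnᵢ = 3.81 − X.
Mole fractions y_i = n_i/n_T; K = p_B1 / (p_B2 p_A2) with p_i = y_i·P.
Setting this equal to 0.529 bar^-1 and taking the physical root (0 < X < 1) gives X = 0.548.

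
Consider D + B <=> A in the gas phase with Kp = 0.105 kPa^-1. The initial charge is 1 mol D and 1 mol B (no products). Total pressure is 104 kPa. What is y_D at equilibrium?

y_D = 0.225

Take 1 mol D as basis and let X be its fractional conversion, so ξ = X.
Mole table: n_D = 1 − X; n_B = 1 − X; n_A = X.
n_T = Σnᵢ = 2 − X.
Mole fractions y_i = n_i/n_T; Kp = p_A / (p_D p_B) with p_i = y_i·P.
This yields a degree-2 equation in X; solving on (0,1), X = 0.710.
Then n_D = 0.29, n_T = 1.29, so y_D = 0.225.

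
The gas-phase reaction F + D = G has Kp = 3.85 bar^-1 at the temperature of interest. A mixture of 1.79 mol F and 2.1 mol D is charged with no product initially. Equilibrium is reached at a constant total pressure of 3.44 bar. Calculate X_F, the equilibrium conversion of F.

X = 0.787

Take 1.79 mol F as basis and let X be its fractional conversion, so ξ = 1.79X.
Moles: n_F = 1.79 − 1.79X; n_D = 2.1 − 1.79X; n_G = 1.79X.
Summing: n_T = 3.89 − 1.79X.
y_i = n_i/n_T, p_i = y_i·P. Kp = p_G / (p_F p_D).
This yields a degree-2 equation in X; solving on (0,1), X = 0.787.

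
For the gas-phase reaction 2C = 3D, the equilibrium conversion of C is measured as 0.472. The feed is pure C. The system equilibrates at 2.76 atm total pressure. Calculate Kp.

Basis: 1 mol C initially; let X = conversion of C. Extent ξ = 0.5X.
At extent ξ: n_C = 1 − X; n_D = 1.5X.
Summing: n_T = 1 + 0.5X.
At X = 0.472: n_C = 0.528, n_D = 0.708, n_T = 1.24.
p_i = (n_i/n_T)·P. Kp = p_D^3 / (p_C^2) = 2.84 atm.

Kp = 2.84 atm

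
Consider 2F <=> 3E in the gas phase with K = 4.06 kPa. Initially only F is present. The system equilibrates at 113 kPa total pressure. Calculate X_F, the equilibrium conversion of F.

X = 0.196

Take 1 mol F as basis and let X be its fractional conversion, so ξ = 0.5X.
Mole table: n_F = 1 − X; n_E = 1.5X.
n_T = Σnᵢ = 1 + 0.5X.
With p_i = (n_i/n_T)P, K = p_E^3 / (p_F^2).
This yields a degree-3 equation in X; solving on (0,1), X = 0.196.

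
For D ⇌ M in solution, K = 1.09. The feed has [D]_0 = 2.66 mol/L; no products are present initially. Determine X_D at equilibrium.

Let X = conversion of D; extent ξ = 2.66·X mol/L.
Concentrations: [D] = 2.66 − 2.66X; [M] = 2.66X.
K = [M] / ([D]).
Equating to 1.09: the physical root is X = 0.522.

X = 0.522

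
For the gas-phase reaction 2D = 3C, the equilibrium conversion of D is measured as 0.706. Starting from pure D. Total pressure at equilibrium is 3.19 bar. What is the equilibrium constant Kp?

Let X = conversion of D (basis 1 mol D); extent of reaction ξ = 0.5X.
At extent ξ: n_D = 1 − X; n_C = 1.5X.
Summing: n_T = 1 + 0.5X.
At X = 0.706: n_D = 0.294, n_C = 1.06, n_T = 1.35.
p_i = (n_i/n_T)·P. Kp = p_C^3 / (p_D^2) = 32.4 bar.

Kp = 32.4 bar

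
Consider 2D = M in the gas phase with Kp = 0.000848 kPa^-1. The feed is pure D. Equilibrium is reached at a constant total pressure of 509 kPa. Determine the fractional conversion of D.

X = 0.394

Let X = conversion of D (basis 1 mol D); extent of reaction ξ = 0.5X.
At extent ξ: n_D = 1 − X; n_M = 0.5X.
Total moles n_T = 1 − 0.5X.
With p_i = (n_i/n_T)P, Kp = p_M / (p_D^2).
Equating to 0.000848 kPa^-1 and solving on 0 < X < 1: X = 0.394.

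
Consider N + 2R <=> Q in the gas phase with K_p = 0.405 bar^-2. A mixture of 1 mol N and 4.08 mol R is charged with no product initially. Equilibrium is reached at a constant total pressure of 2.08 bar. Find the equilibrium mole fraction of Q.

y_Q = 0.122

Let X = conversion of N (basis 1 mol N); extent of reaction ξ = X.
At extent ξ: n_N = 1 − X; n_R = 4.08 − 2X; n_Q = X.
Total moles n_T = 5.08 − 2X.
y_i = n_i/n_T, p_i = y_i·P. K_p = p_Q / (p_N p_R^2).
This yields a degree-3 equation in X; solving on (0,1), X = 0.500.
Then n_Q = 0.5, n_T = 4.08, so y_Q = 0.122.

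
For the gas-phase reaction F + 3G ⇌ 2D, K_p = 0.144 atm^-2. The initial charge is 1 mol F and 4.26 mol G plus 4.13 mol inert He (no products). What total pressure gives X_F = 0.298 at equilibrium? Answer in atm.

Let X = conversion of F (basis 1 mol F); extent of reaction ξ = X.
Mole table: n_F = 1 − X; n_G = 4.26 − 3X; n_D = 2X; n_I = 4.13 (inert).
Summing: n_T = 9.39 − 2X.
K_p = p_D^2 / (p_F p_G^3) with p_i = (n_i/n_T)·P.
At X = 0.298: the mole-fraction product g(X) = Π y_i^ν_i = 1.026. Since K_p = g(X)·P^{-2}, P = (g/K_p)^(1/2) = (1.026/0.144)^(1/2) = 2.67 atm.

P = 2.67 atm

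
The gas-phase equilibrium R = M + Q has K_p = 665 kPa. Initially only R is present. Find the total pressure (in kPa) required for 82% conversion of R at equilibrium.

Take 1 mol R as basis and let X be its fractional conversion, so ξ = X.
Moles: n_R = 1 − X; n_M = X; n_Q = X.
Total moles n_T = 1 + X.
K_p = p_M p_Q / (p_R) with p_i = (n_i/n_T)·P.
At X = 0.82: the mole-fraction product g(X) = Π y_i^ν_i = 2.053. Since K_p = g(X)·P^{1}, P = (K_p/g)^(1/1) = (665/2.053)^(1/1) = 324 kPa.

P = 324 kPa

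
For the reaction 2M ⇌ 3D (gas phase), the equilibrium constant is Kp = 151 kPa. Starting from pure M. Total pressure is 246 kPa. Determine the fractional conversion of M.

Let X = conversion of M (basis 1 mol M); extent of reaction ξ = 0.5X.
Moles: n_M = 1 − X; n_D = 1.5X.
n_T = Σnᵢ = 1 + 0.5X.
Mole fractions y_i = n_i/n_T; Kp = p_D^3 / (p_M^2) with p_i = y_i·P.
This yields a degree-3 equation in X; solving on (0,1), X = 0.420.

X = 0.420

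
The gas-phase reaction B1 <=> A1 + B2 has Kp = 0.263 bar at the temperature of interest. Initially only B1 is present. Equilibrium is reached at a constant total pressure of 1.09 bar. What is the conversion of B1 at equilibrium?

X = 0.441

Take 1 mol B1 as basis and let X be its fractional conversion, so ξ = X.
Mole table: n_B1 = 1 − X; n_A1 = X; n_B2 = X.
n_T = Σnᵢ = 1 + X.
Mole fractions y_i = n_i/n_T; Kp = p_A1 p_B2 / (p_B1) with p_i = y_i·P.
This yields a degree-2 equation in X; solving on (0,1), X = 0.441.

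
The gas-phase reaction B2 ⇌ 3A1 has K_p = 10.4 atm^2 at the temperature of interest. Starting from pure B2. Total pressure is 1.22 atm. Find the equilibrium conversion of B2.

X = 0.743

Let X = conversion of B2 (basis 1 mol B2); extent of reaction ξ = X.
Moles: n_B2 = 1 − X; n_A1 = 3X.
Summing: n_T = 1 + 2X.
With p_i = (n_i/n_T)P, K_p = p_A1^3 / (p_B2).
Substituting and setting equal to 10.4 atm^2 gives a polynomial in X; the root in (0,1) is X = 0.743.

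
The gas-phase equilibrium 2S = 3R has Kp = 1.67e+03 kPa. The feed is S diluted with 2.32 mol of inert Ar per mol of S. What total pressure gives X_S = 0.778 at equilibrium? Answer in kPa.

P = 192 kPa

Let X = conversion of S (basis 1 mol S); extent of reaction ξ = 0.5X.
At extent ξ: n_S = 1 − X; n_R = 1.5X; n_I = 2.32 (inert).
n_T = Σnᵢ = 3.32 + 0.5X.
Kp = p_R^3 / (p_S^2) with p_i = (n_i/n_T)·P.
At X = 0.778: the mole-fraction product g(X) = Π y_i^ν_i = 8.695. Since Kp = g(X)·P^{1}, P = (Kp/g)^(1/1) = (1.67e+03/8.695)^(1/1) = 192 kPa.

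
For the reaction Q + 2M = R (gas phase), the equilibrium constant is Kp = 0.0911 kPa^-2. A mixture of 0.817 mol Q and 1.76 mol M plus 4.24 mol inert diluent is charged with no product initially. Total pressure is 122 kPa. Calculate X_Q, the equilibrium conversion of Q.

Let X = conversion of Q (basis 0.817 mol Q); extent of reaction ξ = 0.817X.
Moles: n_Q = 0.817 − 0.817X; n_M = 1.76 − 1.63X; n_R = 0.817X; n_I = 4.24 (inert).
Summing: n_T = 6.82 − 1.63X.
y_i = n_i/n_T, p_i = y_i·P. Kp = p_R / (p_Q p_M^2).
Substituting and setting equal to 0.0911 kPa^-2 gives a polynomial in X; the root in (0,1) is X = 0.857.

X = 0.857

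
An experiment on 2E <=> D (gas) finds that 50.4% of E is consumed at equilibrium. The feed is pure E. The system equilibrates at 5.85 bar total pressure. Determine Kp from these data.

Kp = 0.131 bar^-1

Take 1 mol E as basis and let X be its fractional conversion, so ξ = 0.5X.
Species balance: n_E = 1 − X; n_D = 0.5X.
Total moles n_T = 1 − 0.5X.
At X = 0.504: n_E = 0.496, n_D = 0.252, n_T = 0.748.
p_i = (n_i/n_T)·P. Kp = p_D / (p_E^2) = 0.131 bar^-1.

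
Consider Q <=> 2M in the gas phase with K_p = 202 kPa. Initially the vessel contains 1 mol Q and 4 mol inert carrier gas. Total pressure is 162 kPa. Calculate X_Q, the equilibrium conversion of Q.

X = 0.714

Take 1 mol Q as basis and let X be its fractional conversion, so ξ = X.
At extent ξ: n_Q = 1 − X; n_M = 2X; n_I = 4 (inert).
Summing: n_T = 5 + X.
y_i = n_i/n_T, p_i = y_i·P. K_p = p_M^2 / (p_Q).
Equating to 202 kPa and solving on 0 < X < 1: X = 0.714.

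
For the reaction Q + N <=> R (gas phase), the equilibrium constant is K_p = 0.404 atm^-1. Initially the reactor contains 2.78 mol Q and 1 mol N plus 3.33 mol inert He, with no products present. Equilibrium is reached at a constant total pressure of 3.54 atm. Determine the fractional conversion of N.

X = 0.340

Take 1 mol N as basis and let X be its fractional conversion, so ξ = X.
At extent ξ: n_Q = 2.78 − X; n_N = 1 − X; n_R = X; n_I = 3.33 (inert).
Summing: n_T = 7.11 − X.
Mole fractions y_i = n_i/n_T; K_p = p_R / (p_Q p_N) with p_i = y_i·P.
This yields a degree-2 equation in X; solving on (0,1), X = 0.340.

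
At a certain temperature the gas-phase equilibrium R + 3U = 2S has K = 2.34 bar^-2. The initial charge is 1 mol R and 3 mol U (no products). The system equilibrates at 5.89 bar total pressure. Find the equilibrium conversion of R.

Basis: 1 mol R initially; let X = conversion of R. Extent ξ = X.
Mole table: n_R = 1 − X; n_U = 3 − 3X; n_S = 2X.
Summing: n_T = 4 − 2X.
With p_i = (n_i/n_T)P, K = p_S^2 / (p_R p_U^3).
Substituting and setting equal to 2.34 bar^-2 gives a polynomial in X; the root in (0,1) is X = 0.719.

X = 0.719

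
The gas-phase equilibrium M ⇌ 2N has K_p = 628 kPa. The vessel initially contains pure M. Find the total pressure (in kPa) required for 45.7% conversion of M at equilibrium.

P = 595 kPa

Let X = conversion of M (basis 1 mol M); extent of reaction ξ = X.
Mole table: n_M = 1 − X; n_N = 2X.
Total moles n_T = 1 + X.
K_p = p_N^2 / (p_M) with p_i = (n_i/n_T)·P.
At X = 0.457: the mole-fraction product g(X) = Π y_i^ν_i = 1.056. Since K_p = g(X)·P^{1}, P = (K_p/g)^(1/1) = (628/1.056)^(1/1) = 595 kPa.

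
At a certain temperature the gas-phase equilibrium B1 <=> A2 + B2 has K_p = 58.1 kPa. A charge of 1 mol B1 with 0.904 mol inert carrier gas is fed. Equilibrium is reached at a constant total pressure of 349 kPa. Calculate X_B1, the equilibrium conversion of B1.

X = 0.461

Take 1 mol B1 as basis and let X be its fractional conversion, so ξ = X.
Mole table: n_B1 = 1 − X; n_A2 = X; n_B2 = X; n_I = 0.904 (inert).
Summing: n_T = 1.9 + X.
y_i = n_i/n_T, p_i = y_i·P. K_p = p_A2 p_B2 / (p_B1).
Setting this equal to 58.1 kPa and taking the physical root (0 < X < 1) gives X = 0.461.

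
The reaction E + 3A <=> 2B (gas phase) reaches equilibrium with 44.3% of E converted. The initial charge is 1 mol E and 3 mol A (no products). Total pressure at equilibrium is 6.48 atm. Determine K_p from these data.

K_p = 0.0698 atm^-2

Take 1 mol E as basis and let X be its fractional conversion, so ξ = X.
Mole table: n_E = 1 − X; n_A = 3 − 3X; n_B = 2X.
n_T = Σnᵢ = 4 − 2X.
At X = 0.443: n_E = 0.557, n_A = 1.67, n_B = 0.886, n_T = 3.11.
p_i = (n_i/n_T)·P. K_p = p_B^2 / (p_E p_A^3) = 0.0698 atm^-2.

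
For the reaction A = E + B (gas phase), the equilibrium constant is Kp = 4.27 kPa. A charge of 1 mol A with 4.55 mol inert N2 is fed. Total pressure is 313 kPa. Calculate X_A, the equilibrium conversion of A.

Basis: 1 mol A initially; let X = conversion of A. Extent ξ = X.
Moles: n_A = 1 − X; n_E = X; n_B = X; n_I = 4.55 (inert).
n_T = Σnᵢ = 5.55 + X.
y_i = n_i/n_T, p_i = y_i·P. Kp = p_E p_B / (p_A).
Substituting and setting equal to 4.27 kPa gives a polynomial in X; the root in (0,1) is X = 0.244.

X = 0.244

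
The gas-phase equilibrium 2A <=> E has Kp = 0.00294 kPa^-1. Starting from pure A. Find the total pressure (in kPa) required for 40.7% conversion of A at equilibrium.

Let X = conversion of A (basis 1 mol A); extent of reaction ξ = 0.5X.
Mole table: n_A = 1 − X; n_E = 0.5X.
Total moles n_T = 1 − 0.5X.
Kp = p_E / (p_A^2) with p_i = (n_i/n_T)·P.
At X = 0.407: the mole-fraction product g(X) = Π y_i^ν_i = 0.4609. Since Kp = g(X)·P^{-1}, P = (g/Kp)^(1/1) = (0.4609/0.00294)^(1/1) = 157 kPa.

P = 157 kPa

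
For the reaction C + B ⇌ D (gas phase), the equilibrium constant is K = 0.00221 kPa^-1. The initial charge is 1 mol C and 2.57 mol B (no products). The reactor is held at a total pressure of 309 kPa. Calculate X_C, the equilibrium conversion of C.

Basis: 1 mol C initially; let X = conversion of C. Extent ξ = X.
Moles: n_C = 1 − X; n_B = 2.57 − X; n_D = X.
Summing: n_T = 3.57 − X.
Mole fractions y_i = n_i/n_T; K = p_D / (p_C p_B) with p_i = y_i·P.
This yields a degree-2 equation in X; solving on (0,1), X = 0.321.

X = 0.321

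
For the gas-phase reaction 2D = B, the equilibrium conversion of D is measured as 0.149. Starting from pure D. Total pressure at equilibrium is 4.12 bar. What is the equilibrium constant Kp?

Basis: 1 mol D initially; let X = conversion of D. Extent ξ = 0.5X.
Mole table: n_D = 1 − X; n_B = 0.5X.
n_T = Σnᵢ = 1 − 0.5X.
At X = 0.149: n_D = 0.851, n_B = 0.0745, n_T = 0.925.
p_i = (n_i/n_T)·P. Kp = p_B / (p_D^2) = 0.0231 bar^-1.

Kp = 0.0231 bar^-1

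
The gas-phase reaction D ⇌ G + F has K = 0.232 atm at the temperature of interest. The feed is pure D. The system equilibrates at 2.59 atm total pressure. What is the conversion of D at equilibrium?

X = 0.287

Let X = conversion of D (basis 1 mol D); extent of reaction ξ = X.
Moles: n_D = 1 − X; n_G = X; n_F = X.
Total moles n_T = 1 + X.
Mole fractions y_i = n_i/n_T; K = p_G p_F / (p_D) with p_i = y_i·P.
Equating to 0.232 atm and solving on 0 < X < 1: X = 0.287.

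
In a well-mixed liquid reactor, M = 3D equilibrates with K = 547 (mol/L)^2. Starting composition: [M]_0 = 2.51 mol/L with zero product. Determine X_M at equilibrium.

Let X = conversion of M; extent ξ = 2.51·X mol/L.
Concentrations: [M] = 2.51 − 2.51X; [D] = 7.53X.
K = [D]^3 / ([M]).
Equating to 547 (mol/L)^2: the physical root is X = 0.825.

X = 0.825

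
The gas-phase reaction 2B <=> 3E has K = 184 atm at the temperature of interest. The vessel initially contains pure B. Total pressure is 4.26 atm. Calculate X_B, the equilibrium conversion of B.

Basis: 1 mol B initially; let X = conversion of B. Extent ξ = 0.5X.
Moles: n_B = 1 − X; n_E = 1.5X.
Total moles n_T = 1 + 0.5X.
y_i = n_i/n_T, p_i = y_i·P. K = p_E^3 / (p_B^2).
Equating to 184 atm and solving on 0 < X < 1: X = 0.824.

X = 0.824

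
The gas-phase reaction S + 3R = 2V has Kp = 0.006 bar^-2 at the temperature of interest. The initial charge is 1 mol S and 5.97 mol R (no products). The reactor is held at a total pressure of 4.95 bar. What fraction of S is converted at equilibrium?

Basis: 1 mol S initially; let X = conversion of S. Extent ξ = X.
Species balance: n_S = 1 − X; n_R = 5.97 − 3X; n_V = 2X.
n_T = Σnᵢ = 6.97 − 2X.
Mole fractions y_i = n_i/n_T; Kp = p_V^2 / (p_S p_R^3) with p_i = y_i·P.
Setting this equal to 0.006 bar^-2 and taking the physical root (0 < X < 1) gives X = 0.291.

X = 0.291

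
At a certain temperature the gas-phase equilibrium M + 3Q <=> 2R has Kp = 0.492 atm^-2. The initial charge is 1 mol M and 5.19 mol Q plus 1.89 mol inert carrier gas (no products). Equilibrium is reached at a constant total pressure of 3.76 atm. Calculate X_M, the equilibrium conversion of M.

X = 0.658

Basis: 1 mol M initially; let X = conversion of M. Extent ξ = X.
Species balance: n_M = 1 − X; n_Q = 5.19 − 3X; n_R = 2X; n_I = 1.89 (inert).
n_T = Σnᵢ = 8.08 − 2X.
Mole fractions y_i = n_i/n_T; Kp = p_R^2 / (p_M p_Q^3) with p_i = y_i·P.
Setting this equal to 0.492 atm^-2 and taking the physical root (0 < X < 1) gives X = 0.658.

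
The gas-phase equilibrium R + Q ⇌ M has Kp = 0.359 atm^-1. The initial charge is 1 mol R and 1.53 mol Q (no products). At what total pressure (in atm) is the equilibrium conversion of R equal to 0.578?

Take 1 mol R as basis and let X be its fractional conversion, so ξ = X.
Mole table: n_R = 1 − X; n_Q = 1.53 − X; n_M = X.
Summing: n_T = 2.53 − X.
Kp = p_M / (p_R p_Q) with p_i = (n_i/n_T)·P.
At X = 0.578: the mole-fraction product g(X) = Π y_i^ν_i = 2.808. Since Kp = g(X)·P^{-1}, P = (g/Kp)^(1/1) = (2.808/0.359)^(1/1) = 7.82 atm.

P = 7.82 atm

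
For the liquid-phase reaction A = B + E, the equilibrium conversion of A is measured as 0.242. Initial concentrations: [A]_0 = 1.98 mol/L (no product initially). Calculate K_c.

K_c = 0.153 mol/L

Let X = conversion of A.
Concentrations: [A] = 1.98 − 1.98X; [B] = 1.98X; [E] = 1.98X.
At X = 0.242: [A] = 1.5, [B] = 0.479, [E] = 0.479.
K_c = [B] [E] / ([A]) = 0.153 mol/L.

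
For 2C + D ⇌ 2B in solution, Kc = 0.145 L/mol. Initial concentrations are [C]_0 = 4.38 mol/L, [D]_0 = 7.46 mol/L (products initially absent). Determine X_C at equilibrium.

X = 0.490

Let X = conversion of C; extent ξ = 4.38X/2 mol/L.
Concentrations: [C] = 4.38 − 4.38X; [D] = 7.46 − 2.19X; [B] = 4.38X.
Kc = [B]^2 / ([C]^2 [D]).
This equals 0.145 at X = 0.490 (the root in 0 < X < 1).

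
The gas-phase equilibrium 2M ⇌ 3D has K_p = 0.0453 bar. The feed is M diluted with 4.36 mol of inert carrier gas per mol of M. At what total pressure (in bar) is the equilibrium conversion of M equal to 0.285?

Take 1 mol M as basis and let X be its fractional conversion, so ξ = 0.5X.
Mole table: n_M = 1 − X; n_D = 1.5X; n_I = 4.36 (inert).
Total moles n_T = 5.36 + 0.5X.
K_p = p_D^3 / (p_M^2) with p_i = (n_i/n_T)·P.
At X = 0.285: the mole-fraction product g(X) = Π y_i^ν_i = 0.02777. Since K_p = g(X)·P^{1}, P = (K_p/g)^(1/1) = (0.0453/0.02777)^(1/1) = 1.63 bar.

P = 1.63 bar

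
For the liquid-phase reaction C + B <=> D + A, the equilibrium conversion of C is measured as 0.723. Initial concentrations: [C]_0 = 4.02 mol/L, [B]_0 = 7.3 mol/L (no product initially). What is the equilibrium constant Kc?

Let X = conversion of C.
Concentrations: [C] = 4.02 − 4.02X; [B] = 7.3 − 4.02X; [D] = 4.02X; [A] = 4.02X.
At X = 0.723: [C] = 1.11, [B] = 4.39, [D] = 2.91, [A] = 2.91.
Kc = [D] [A] / ([C] [B]) = 1.73.

Kc = 1.73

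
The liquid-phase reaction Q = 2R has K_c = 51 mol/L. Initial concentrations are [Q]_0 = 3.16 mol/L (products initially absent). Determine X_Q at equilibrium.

Let X = conversion of Q; extent ξ = 3.16·X mol/L.
Concentrations: [Q] = 3.16 − 3.16X; [R] = 6.32X.
K_c = [R]^2 / ([Q]).
Setting equal to 51 and solving for X on (0,1) gives X = 0.829.

X = 0.829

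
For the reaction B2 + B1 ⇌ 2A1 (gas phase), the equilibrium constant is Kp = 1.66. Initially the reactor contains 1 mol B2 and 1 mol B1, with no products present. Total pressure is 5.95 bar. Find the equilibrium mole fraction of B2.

Let X = conversion of B2 (basis 1 mol B2); extent of reaction ξ = X.
At extent ξ: n_B2 = 1 − X; n_B1 = 1 − X; n_A1 = 2X.
Total moles n_T = 2 (Δν = 0, constant).
With p_i = (n_i/n_T)P, Kp = p_A1^2 / (p_B2 p_B1).
Setting this equal to 1.66 and taking the physical root (0 < X < 1) gives X = 0.392.
Then n_B2 = 0.608, n_T = 2, so y_B2 = 0.304.

y_B2 = 0.304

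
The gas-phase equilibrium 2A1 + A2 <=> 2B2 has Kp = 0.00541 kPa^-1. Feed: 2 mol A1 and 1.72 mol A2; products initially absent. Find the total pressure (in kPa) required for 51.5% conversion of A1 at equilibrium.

P = 554 kPa

Basis: 2 mol A1 initially; let X = conversion of A1. Extent ξ = X.
Moles: n_A1 = 2 − 2X; n_A2 = 1.72 − X; n_B2 = 2X.
Total moles n_T = 3.72 − X.
Kp = p_B2^2 / (p_A1^2 p_A2) with p_i = (n_i/n_T)·P.
At X = 0.515: the mole-fraction product g(X) = Π y_i^ν_i = 2.999. Since Kp = g(X)·P^{-1}, P = (g/Kp)^(1/1) = (2.999/0.00541)^(1/1) = 554 kPa.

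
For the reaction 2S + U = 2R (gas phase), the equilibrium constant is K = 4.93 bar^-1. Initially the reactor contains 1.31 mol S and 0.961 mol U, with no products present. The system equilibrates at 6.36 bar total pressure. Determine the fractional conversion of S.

Take 1.31 mol S as basis and let X be its fractional conversion, so ξ = 0.655X.
Moles: n_S = 1.31 − 1.31X; n_U = 0.961 − 0.655X; n_R = 1.31X.
Summing: n_T = 2.27 − 0.655X.
y_i = n_i/n_T, p_i = y_i·P. K = p_R^2 / (p_S^2 p_U).
Setting this equal to 4.93 bar^-1 and taking the physical root (0 < X < 1) gives X = 0.743.

X = 0.743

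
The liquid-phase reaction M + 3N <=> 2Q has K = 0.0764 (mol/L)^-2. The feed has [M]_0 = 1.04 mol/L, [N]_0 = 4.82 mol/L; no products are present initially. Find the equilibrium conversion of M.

Let X = conversion of M; extent ξ = 1.04·X mol/L.
Concentrations: [M] = 1.04 − 1.04X; [N] = 4.82 − 3.12X; [Q] = 2.08X.
K = [Q]^2 / ([M] [N]^3).
Solving K = 0.0764 for X ∈ (0,1): X = 0.527.

X = 0.527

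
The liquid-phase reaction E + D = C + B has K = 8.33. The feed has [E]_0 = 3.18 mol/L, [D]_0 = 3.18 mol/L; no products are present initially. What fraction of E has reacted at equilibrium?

X = 0.743

Let X = conversion of E; extent ξ = 3.18·X mol/L.
Concentrations: [E] = 3.18 − 3.18X; [D] = 3.18 − 3.18X; [C] = 3.18X; [B] = 3.18X.
K = [C] [B] / ([E] [D]).
This equals 8.33 at X = 0.743 (the root in 0 < X < 1).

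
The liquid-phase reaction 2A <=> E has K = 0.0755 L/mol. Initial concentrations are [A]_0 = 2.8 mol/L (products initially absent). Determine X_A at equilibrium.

Let X = conversion of A; extent ξ = 2.8X/2 mol/L.
Concentrations: [A] = 2.8 − 2.8X; [E] = 1.4X.
K = [E] / ([A]^2).
Solving K = 0.0755 for X ∈ (0,1): X = 0.243.

X = 0.243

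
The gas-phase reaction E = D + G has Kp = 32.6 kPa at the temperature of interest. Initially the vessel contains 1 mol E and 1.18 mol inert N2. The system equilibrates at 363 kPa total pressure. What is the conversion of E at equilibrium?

Let X = conversion of E (basis 1 mol E); extent of reaction ξ = X.
Species balance: n_E = 1 − X; n_D = X; n_G = X; n_I = 1.18 (inert).
Total moles n_T = 2.18 + X.
y_i = n_i/n_T, p_i = y_i·P. Kp = p_D p_G / (p_E).
Equating to 32.6 kPa and solving on 0 < X < 1: X = 0.378.

X = 0.378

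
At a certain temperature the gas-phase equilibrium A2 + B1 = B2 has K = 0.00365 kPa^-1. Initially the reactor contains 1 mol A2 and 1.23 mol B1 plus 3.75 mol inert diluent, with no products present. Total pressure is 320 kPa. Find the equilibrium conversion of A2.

X = 0.175

Take 1 mol A2 as basis and let X be its fractional conversion, so ξ = X.
Mole table: n_A2 = 1 − X; n_B1 = 1.23 − X; n_B2 = X; n_I = 3.75 (inert).
Summing: n_T = 5.98 − X.
With p_i = (n_i/n_T)P, K = p_B2 / (p_A2 p_B1).
Setting this equal to 0.00365 kPa^-1 and taking the physical root (0 < X < 1) gives X = 0.175.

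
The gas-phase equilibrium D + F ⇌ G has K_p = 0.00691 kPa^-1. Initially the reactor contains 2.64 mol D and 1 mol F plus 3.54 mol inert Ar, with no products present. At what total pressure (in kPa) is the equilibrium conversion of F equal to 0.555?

P = 574 kPa

Take 1 mol F as basis and let X be its fractional conversion, so ξ = X.
At extent ξ: n_D = 2.64 − X; n_F = 1 − X; n_G = X; n_I = 3.54 (inert).
Summing: n_T = 7.18 − X.
K_p = p_G / (p_D p_F) with p_i = (n_i/n_T)·P.
At X = 0.555: the mole-fraction product g(X) = Π y_i^ν_i = 3.963. Since K_p = g(X)·P^{-1}, P = (g/K_p)^(1/1) = (3.963/0.00691)^(1/1) = 574 kPa.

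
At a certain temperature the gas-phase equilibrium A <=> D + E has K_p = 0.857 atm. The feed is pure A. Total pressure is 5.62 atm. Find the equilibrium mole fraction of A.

y_A = 0.467

Basis: 1 mol A initially; let X = conversion of A. Extent ξ = X.
At extent ξ: n_A = 1 − X; n_D = X; n_E = X.
n_T = Σnᵢ = 1 + X.
y_i = n_i/n_T, p_i = y_i·P. K_p = p_D p_E / (p_A).
Equating to 0.857 atm and solving on 0 < X < 1: X = 0.364.
Then n_A = 0.636, n_T = 1.36, so y_A = 0.467.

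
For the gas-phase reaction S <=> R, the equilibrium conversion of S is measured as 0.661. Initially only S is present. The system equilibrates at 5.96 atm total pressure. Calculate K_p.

Basis: 1 mol S initially; let X = conversion of S. Extent ξ = X.
Mole table: n_S = 1 − X; n_R = X.
Since Δν = 0, n_T = 1 throughout.
At X = 0.661: n_S = 0.339, n_R = 0.661, n_T = 1.
p_i = (n_i/n_T)·P. K_p = p_R / (p_S) = 1.95.

K_p = 1.95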